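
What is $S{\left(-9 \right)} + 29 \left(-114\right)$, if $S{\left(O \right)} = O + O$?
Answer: $-3324$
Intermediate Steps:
$S{\left(O \right)} = 2 O$
$S{\left(-9 \right)} + 29 \left(-114\right) = 2 \left(-9\right) + 29 \left(-114\right) = -18 - 3306 = -3324$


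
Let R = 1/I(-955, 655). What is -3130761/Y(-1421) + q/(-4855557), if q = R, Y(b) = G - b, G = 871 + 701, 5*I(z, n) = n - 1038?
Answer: -5822208391224926/5566017244683 ≈ -1046.0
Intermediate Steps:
I(z, n) = -1038/5 + n/5 (I(z, n) = (n - 1038)/5 = (-1038 + n)/5 = -1038/5 + n/5)
G = 1572
Y(b) = 1572 - b
R = -5/383 (R = 1/(-1038/5 + (⅕)*655) = 1/(-1038/5 + 131) = 1/(-383/5) = -5/383 ≈ -0.013055)
q = -5/383 ≈ -0.013055
-3130761/Y(-1421) + q/(-4855557) = -3130761/(1572 - 1*(-1421)) - 5/383/(-4855557) = -3130761/(1572 + 1421) - 5/383*(-1/4855557) = -3130761/2993 + 5/1859678331 = -5822208391224926/5566017244683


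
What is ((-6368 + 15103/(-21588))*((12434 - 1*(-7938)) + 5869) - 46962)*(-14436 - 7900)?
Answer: 6717222473312144/1799 ≈ 3.7339e+12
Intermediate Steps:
((-6368 + 15103/(-21588))*((12434 - 1*(-7938)) + 5869) - 46962)*(-14436 - 7900) = ((-6368 + 15103*(-1/21588))*((12434 + 7938) + 5869) - 46962)*(-22336) = ((-6368 - 15103/21588)*(20372 + 5869) - 46962)*(-22336) = (-137487487/21588*26241 - 46962)*(-22336) = (-1202603048789/7196 - 46962)*(-22336) = -1202940987341/7196*(-22336) = 6717222473312144/1799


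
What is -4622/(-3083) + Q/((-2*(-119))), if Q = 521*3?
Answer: 5918765/733754 ≈ 8.0664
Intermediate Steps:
Q = 1563
-4622/(-3083) + Q/((-2*(-119))) = -4622/(-3083) + 1563/((-2*(-119))) = -4622*(-1/3083) + 1563/238 = 4622/3083 + 1563*(1/238) = 4622/3083 + 1563/238 = 5918765/733754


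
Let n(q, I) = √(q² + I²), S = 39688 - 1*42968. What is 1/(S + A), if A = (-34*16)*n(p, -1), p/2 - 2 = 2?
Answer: 41/105968 - 17*√65/264920 ≈ -0.00013045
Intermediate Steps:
p = 8 (p = 4 + 2*2 = 4 + 4 = 8)
S = -3280 (S = 39688 - 42968 = -3280)
n(q, I) = √(I² + q²)
A = -544*√65 (A = (-34*16)*√((-1)² + 8²) = -544*√(1 + 64) = -544*√65 ≈ -4385.9)
1/(S + A) = 1/(-3280 - 544*√65)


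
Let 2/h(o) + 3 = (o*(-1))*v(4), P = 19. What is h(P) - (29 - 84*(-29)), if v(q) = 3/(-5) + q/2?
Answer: -182415/74 ≈ -2465.1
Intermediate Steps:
v(q) = -⅗ + q/2 (v(q) = 3*(-⅕) + q*(½) = -⅗ + q/2)
h(o) = 2/(-3 - 7*o/5) (h(o) = 2/(-3 + (o*(-1))*(-⅗ + (½)*4)) = 2/(-3 + (-o)*(-⅗ + 2)) = 2/(-3 - o*(7/5)) = 2/(-3 - 7*o/5))
h(P) - (29 - 84*(-29)) = -10/(15 + 7*19) - (29 - 84*(-29)) = -10/(15 + 133) - (29 + 2436) = -10/148 - 1*2465 = -10*1/148 - 2465 = -5/74 - 2465 = -182415/74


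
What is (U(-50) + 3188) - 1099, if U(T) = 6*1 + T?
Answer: 2045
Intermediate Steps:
U(T) = 6 + T
(U(-50) + 3188) - 1099 = ((6 - 50) + 3188) - 1099 = (-44 + 3188) - 1099 = 3144 - 1099 = 2045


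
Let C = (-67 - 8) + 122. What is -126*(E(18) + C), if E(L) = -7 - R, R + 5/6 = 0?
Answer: -5145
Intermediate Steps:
R = -5/6 (R = -5/6 + 0 = -5/6 ≈ -0.83333)
E(L) = -37/6 (E(L) = -7 - 1*(-5/6) = -7 + 5/6 = -37/6)
C = 47 (C = -75 + 122 = 47)
-126*(E(18) + C) = -126*(-37/6 + 47) = -126*245/6 = -5145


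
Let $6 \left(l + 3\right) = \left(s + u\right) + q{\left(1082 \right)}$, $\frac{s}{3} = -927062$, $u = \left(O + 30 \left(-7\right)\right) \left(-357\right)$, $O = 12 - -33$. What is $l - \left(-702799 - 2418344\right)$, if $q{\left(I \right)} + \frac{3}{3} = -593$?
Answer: $\frac{5334655}{2} \approx 2.6673 \cdot 10^{6}$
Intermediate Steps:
$O = 45$ ($O = 12 + 33 = 45$)
$u = 58905$ ($u = \left(45 + 30 \left(-7\right)\right) \left(-357\right) = \left(45 - 210\right) \left(-357\right) = \left(-165\right) \left(-357\right) = 58905$)
$s = -2781186$ ($s = 3 \left(-927062\right) = -2781186$)
$q{\left(I \right)} = -594$ ($q{\left(I \right)} = -1 - 593 = -594$)
$l = - \frac{907631}{2}$ ($l = -3 + \frac{\left(-2781186 + 58905\right) - 594}{6} = -3 + \frac{-2722281 - 594}{6} = -3 + \frac{1}{6} \left(-2722875\right) = -3 - \frac{907625}{2} = - \frac{907631}{2} \approx -4.5382 \cdot 10^{5}$)
$l - \left(-702799 - 2418344\right) = - \frac{907631}{2} - \left(-702799 - 2418344\right) = - \frac{907631}{2} - -3121143 = - \frac{907631}{2} + 3121143 = \frac{5334655}{2}$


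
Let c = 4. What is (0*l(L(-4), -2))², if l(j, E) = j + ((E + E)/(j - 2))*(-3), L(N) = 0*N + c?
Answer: 0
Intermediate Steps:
L(N) = 4 (L(N) = 0*N + 4 = 0 + 4 = 4)
l(j, E) = j - 6*E/(-2 + j) (l(j, E) = j + ((2*E)/(-2 + j))*(-3) = j + (2*E/(-2 + j))*(-3) = j - 6*E/(-2 + j))
(0*l(L(-4), -2))² = (0*((4² - 6*(-2) - 2*4)/(-2 + 4)))² = (0*((16 + 12 - 8)/2))² = (0*((½)*20))² = (0*10)² = 0² = 0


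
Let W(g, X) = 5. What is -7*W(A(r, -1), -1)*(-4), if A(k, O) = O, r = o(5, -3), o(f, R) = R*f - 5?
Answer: 140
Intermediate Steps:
o(f, R) = -5 + R*f
r = -20 (r = -5 - 3*5 = -5 - 15 = -20)
-7*W(A(r, -1), -1)*(-4) = -7*5*(-4) = -35*(-4) = 140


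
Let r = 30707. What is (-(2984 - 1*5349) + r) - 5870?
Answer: 27202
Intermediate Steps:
(-(2984 - 1*5349) + r) - 5870 = (-(2984 - 1*5349) + 30707) - 5870 = (-(2984 - 5349) + 30707) - 5870 = (-1*(-2365) + 30707) - 5870 = (2365 + 30707) - 5870 = 33072 - 5870 = 27202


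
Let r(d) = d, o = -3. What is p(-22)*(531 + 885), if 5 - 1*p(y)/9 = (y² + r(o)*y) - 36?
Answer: -6486696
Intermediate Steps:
p(y) = 369 - 9*y² + 27*y (p(y) = 45 - 9*((y² - 3*y) - 36) = 45 - 9*(-36 + y² - 3*y) = 45 + (324 - 9*y² + 27*y) = 369 - 9*y² + 27*y)
p(-22)*(531 + 885) = (369 - 9*(-22)² + 27*(-22))*(531 + 885) = (369 - 9*484 - 594)*1416 = (369 - 4356 - 594)*1416 = -4581*1416 = -6486696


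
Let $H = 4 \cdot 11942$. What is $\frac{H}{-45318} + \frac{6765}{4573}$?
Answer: $\frac{6295229}{14802801} \approx 0.42527$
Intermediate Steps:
$H = 47768$
$\frac{H}{-45318} + \frac{6765}{4573} = \frac{47768}{-45318} + \frac{6765}{4573} = 47768 \left(- \frac{1}{45318}\right) + 6765 \cdot \frac{1}{4573} = - \frac{3412}{3237} + \frac{6765}{4573} = \frac{6295229}{14802801}$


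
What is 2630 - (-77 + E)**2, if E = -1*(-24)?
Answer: -179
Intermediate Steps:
E = 24
2630 - (-77 + E)**2 = 2630 - (-77 + 24)**2 = 2630 - 1*(-53)**2 = 2630 - 1*2809 = 2630 - 2809 = -179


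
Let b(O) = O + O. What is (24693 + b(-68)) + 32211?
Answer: 56768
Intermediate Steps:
b(O) = 2*O
(24693 + b(-68)) + 32211 = (24693 + 2*(-68)) + 32211 = (24693 - 136) + 32211 = 24557 + 32211 = 56768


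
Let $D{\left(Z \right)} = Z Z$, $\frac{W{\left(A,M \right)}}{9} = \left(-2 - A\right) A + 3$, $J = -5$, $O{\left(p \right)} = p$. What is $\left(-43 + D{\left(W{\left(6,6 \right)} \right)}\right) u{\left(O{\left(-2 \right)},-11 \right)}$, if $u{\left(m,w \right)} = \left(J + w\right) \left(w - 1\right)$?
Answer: $31484544$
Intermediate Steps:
$u{\left(m,w \right)} = \left(-1 + w\right) \left(-5 + w\right)$ ($u{\left(m,w \right)} = \left(-5 + w\right) \left(w - 1\right) = \left(-5 + w\right) \left(-1 + w\right) = \left(-1 + w\right) \left(-5 + w\right)$)
$W{\left(A,M \right)} = 27 + 9 A \left(-2 - A\right)$ ($W{\left(A,M \right)} = 9 \left(\left(-2 - A\right) A + 3\right) = 9 \left(A \left(-2 - A\right) + 3\right) = 9 \left(3 + A \left(-2 - A\right)\right) = 27 + 9 A \left(-2 - A\right)$)
$D{\left(Z \right)} = Z^{2}$
$\left(-43 + D{\left(W{\left(6,6 \right)} \right)}\right) u{\left(O{\left(-2 \right)},-11 \right)} = \left(-43 + \left(27 - 108 - 9 \cdot 6^{2}\right)^{2}\right) \left(5 + \left(-11\right)^{2} - -66\right) = \left(-43 + \left(27 - 108 - 324\right)^{2}\right) \left(5 + 121 + 66\right) = \left(-43 + \left(27 - 108 - 324\right)^{2}\right) 192 = \left(-43 + \left(-405\right)^{2}\right) 192 = \left(-43 + 164025\right) 192 = 163982 \cdot 192 = 31484544$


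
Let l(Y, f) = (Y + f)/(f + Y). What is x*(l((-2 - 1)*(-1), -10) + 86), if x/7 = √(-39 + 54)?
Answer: 609*√15 ≈ 2358.6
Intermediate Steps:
l(Y, f) = 1 (l(Y, f) = (Y + f)/(Y + f) = 1)
x = 7*√15 (x = 7*√(-39 + 54) = 7*√15 ≈ 27.111)
x*(l((-2 - 1)*(-1), -10) + 86) = (7*√15)*(1 + 86) = (7*√15)*87 = 609*√15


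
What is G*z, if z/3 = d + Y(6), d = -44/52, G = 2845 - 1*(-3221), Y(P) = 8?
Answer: 1692414/13 ≈ 1.3019e+5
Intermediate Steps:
G = 6066 (G = 2845 + 3221 = 6066)
d = -11/13 (d = -44*1/52 = -11/13 ≈ -0.84615)
z = 279/13 (z = 3*(-11/13 + 8) = 3*(93/13) = 279/13 ≈ 21.462)
G*z = 6066*(279/13) = 1692414/13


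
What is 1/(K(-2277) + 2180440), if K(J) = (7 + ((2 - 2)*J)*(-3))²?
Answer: 1/2180489 ≈ 4.5861e-7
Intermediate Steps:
K(J) = 49 (K(J) = (7 + (0*J)*(-3))² = (7 + 0*(-3))² = (7 + 0)² = 7² = 49)
1/(K(-2277) + 2180440) = 1/(49 + 2180440) = 1/2180489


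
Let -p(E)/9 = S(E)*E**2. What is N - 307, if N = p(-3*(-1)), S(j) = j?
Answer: -550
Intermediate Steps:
p(E) = -9*E**3 (p(E) = -9*E*E**2 = -9*E**3)
N = -243 (N = -9*(-3*(-1))**3 = -9*3**3 = -9*27 = -243)
N - 307 = -243 - 307 = -550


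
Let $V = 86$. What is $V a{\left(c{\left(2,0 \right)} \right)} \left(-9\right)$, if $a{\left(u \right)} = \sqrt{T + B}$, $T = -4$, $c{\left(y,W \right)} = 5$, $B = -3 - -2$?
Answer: $- 774 i \sqrt{5} \approx - 1730.7 i$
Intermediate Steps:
$B = -1$ ($B = -3 + 2 = -1$)
$a{\left(u \right)} = i \sqrt{5}$ ($a{\left(u \right)} = \sqrt{-4 - 1} = \sqrt{-5} = i \sqrt{5}$)
$V a{\left(c{\left(2,0 \right)} \right)} \left(-9\right) = 86 i \sqrt{5} \left(-9\right) = - 774 i \sqrt{5}$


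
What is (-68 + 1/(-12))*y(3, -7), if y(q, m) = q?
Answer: -817/4 ≈ -204.25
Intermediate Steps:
(-68 + 1/(-12))*y(3, -7) = (-68 + 1/(-12))*3 = (-68 - 1/12)*3 = -817/12*3 = -817/4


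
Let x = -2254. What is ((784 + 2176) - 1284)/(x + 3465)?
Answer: 1676/1211 ≈ 1.3840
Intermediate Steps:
((784 + 2176) - 1284)/(x + 3465) = ((784 + 2176) - 1284)/(-2254 + 3465) = (2960 - 1284)/1211 = 1676*(1/1211) = 1676/1211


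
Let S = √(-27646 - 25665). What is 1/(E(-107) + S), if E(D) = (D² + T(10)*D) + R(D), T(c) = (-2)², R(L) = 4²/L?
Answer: 126177717/1391196109000 - 11449*I*√53311/1391196109000 ≈ 9.0697e-5 - 1.9001e-6*I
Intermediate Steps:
R(L) = 16/L
T(c) = 4
E(D) = D² + 4*D + 16/D (E(D) = (D² + 4*D) + 16/D = D² + 4*D + 16/D)
S = I*√53311 (S = √(-53311) = I*√53311 ≈ 230.89*I)
1/(E(-107) + S) = 1/((16 + (-107)²*(4 - 107))/(-107) + I*√53311) = 1/(-(16 + 11449*(-103))/107 + I*√53311) = 1/(-(16 - 1179247)/107 + I*√53311) = 1/(-1/107*(-1179231) + I*√53311) = 1/(1179231/107 + I*√53311)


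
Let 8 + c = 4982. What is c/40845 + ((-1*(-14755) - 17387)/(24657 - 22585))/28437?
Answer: 1743856297/14325280935 ≈ 0.12173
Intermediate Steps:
c = 4974 (c = -8 + 4982 = 4974)
c/40845 + ((-1*(-14755) - 17387)/(24657 - 22585))/28437 = 4974/40845 + ((-1*(-14755) - 17387)/(24657 - 22585))/28437 = 4974*(1/40845) + ((14755 - 17387)/2072)*(1/28437) = 1658/13615 - 2632*1/2072*(1/28437) = 1658/13615 - 47/37*1/28437 = 1658/13615 - 47/1052169 = 1743856297/14325280935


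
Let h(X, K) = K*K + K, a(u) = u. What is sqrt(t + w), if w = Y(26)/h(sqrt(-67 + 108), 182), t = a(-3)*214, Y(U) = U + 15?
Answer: 37*I*sqrt(520206414)/33306 ≈ 25.338*I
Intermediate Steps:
Y(U) = 15 + U
t = -642 (t = -3*214 = -642)
h(X, K) = K + K**2 (h(X, K) = K**2 + K = K + K**2)
w = 41/33306 (w = (15 + 26)/((182*(1 + 182))) = 41/((182*183)) = 41/33306 ≈ 0.0012310)
sqrt(t + w) = sqrt(-642 + 41/33306) = sqrt(-21382411/33306) = 37*I*sqrt(520206414)/33306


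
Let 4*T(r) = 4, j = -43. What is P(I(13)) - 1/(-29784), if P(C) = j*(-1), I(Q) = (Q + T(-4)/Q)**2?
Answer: 1280713/29784 ≈ 43.000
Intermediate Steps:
T(r) = 1 (T(r) = (1/4)*4 = 1)
I(Q) = (Q + 1/Q)**2
P(C) = 43 (P(C) = -43*(-1) = 43)
P(I(13)) - 1/(-29784) = 43 - 1/(-29784) = 43 - 1*(-1/29784) = 43 + 1/29784 = 1280713/29784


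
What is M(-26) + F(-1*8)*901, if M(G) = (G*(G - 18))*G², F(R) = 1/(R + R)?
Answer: 12372603/16 ≈ 7.7329e+5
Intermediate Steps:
F(R) = 1/(2*R)
M(G) = G³*(-18 + G) (M(G) = (G*(-18 + G))*G² = G³*(-18 + G))
M(-26) + F(-1*8)*901 = (-26)³*(-18 - 26) + (1/(2*((-1*8))))*901 = -17576*(-44) + ((½)/(-8))*901 = 773344 + ((½)*(-⅛))*901 = 773344 - 1/16*901 = 773344 - 901/16 = 12372603/16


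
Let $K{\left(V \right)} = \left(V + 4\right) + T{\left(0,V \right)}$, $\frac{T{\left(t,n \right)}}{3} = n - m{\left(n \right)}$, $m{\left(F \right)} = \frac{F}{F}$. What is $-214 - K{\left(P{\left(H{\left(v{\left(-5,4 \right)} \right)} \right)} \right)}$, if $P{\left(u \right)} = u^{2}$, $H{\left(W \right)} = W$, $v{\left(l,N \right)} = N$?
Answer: $-279$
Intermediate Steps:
$m{\left(F \right)} = 1$
$T{\left(t,n \right)} = -3 + 3 n$ ($T{\left(t,n \right)} = 3 \left(n - 1\right) = 3 \left(-1 + n\right) = -3 + 3 n$)
$K{\left(V \right)} = 1 + 4 V$ ($K{\left(V \right)} = \left(V + 4\right) + \left(-3 + 3 V\right) = \left(4 + V\right) + \left(-3 + 3 V\right) = 1 + 4 V$)
$-214 - K{\left(P{\left(H{\left(v{\left(-5,4 \right)} \right)} \right)} \right)} = -214 - \left(1 + 4 \cdot 4^{2}\right) = -214 - \left(1 + 4 \cdot 16\right) = -214 - \left(1 + 64\right) = -214 - 65 = -279$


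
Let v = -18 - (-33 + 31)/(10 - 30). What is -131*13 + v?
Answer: -17211/10 ≈ -1721.1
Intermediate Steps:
v = -181/10 (v = -18 - (-2)/(-20) = -18 - (-2)*(-1)/20 = -18 - 1*⅒ = -18 - ⅒ = -181/10 ≈ -18.100)
-131*13 + v = -131*13 - 181/10 = -1703 - 181/10 = -17211/10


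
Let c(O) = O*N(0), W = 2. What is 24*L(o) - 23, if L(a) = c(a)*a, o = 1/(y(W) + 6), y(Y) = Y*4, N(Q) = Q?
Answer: -23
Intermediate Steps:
y(Y) = 4*Y
c(O) = 0 (c(O) = O*0 = 0)
o = 1/14 (o = 1/(4*2 + 6) = 1/(8 + 6) = 1/14 ≈ 0.071429)
L(a) = 0 (L(a) = 0*a = 0)
24*L(o) - 23 = 24*0 - 23 = 0 - 23 = -23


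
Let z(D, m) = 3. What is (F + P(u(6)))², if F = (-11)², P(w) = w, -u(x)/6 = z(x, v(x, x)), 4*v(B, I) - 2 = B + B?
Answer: 10609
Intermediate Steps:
v(B, I) = ½ + B/2 (v(B, I) = ½ + (B + B)/4 = ½ + (2*B)/4 = ½ + B/2)
u(x) = -18 (u(x) = -6*3 = -18)
F = 121
(F + P(u(6)))² = (121 - 18)² = 103² = 10609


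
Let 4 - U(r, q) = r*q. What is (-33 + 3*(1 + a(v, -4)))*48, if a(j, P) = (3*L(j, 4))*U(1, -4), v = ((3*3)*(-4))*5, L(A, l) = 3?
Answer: 8928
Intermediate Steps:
U(r, q) = 4 - q*r (U(r, q) = 4 - r*q = 4 - q*r)
v = -180 (v = (9*(-4))*5 = -36*5 = -180)
a(j, P) = 72 (a(j, P) = (3*3)*(4 - 1*(-4)*1) = 9*(4 + 4) = 9*8 = 72)
(-33 + 3*(1 + a(v, -4)))*48 = (-33 + 3*(1 + 72))*48 = (-33 + 3*73)*48 = (-33 + 219)*48 = 186*48 = 8928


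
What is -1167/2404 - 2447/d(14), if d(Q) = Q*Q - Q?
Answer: -3047491/218764 ≈ -13.930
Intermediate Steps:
d(Q) = Q² - Q
-1167/2404 - 2447/d(14) = -1167/2404 - 2447*1/(14*(-1 + 14)) = -1167*1/2404 - 2447/(14*13) = -1167/2404 - 2447/182 = -3047491/218764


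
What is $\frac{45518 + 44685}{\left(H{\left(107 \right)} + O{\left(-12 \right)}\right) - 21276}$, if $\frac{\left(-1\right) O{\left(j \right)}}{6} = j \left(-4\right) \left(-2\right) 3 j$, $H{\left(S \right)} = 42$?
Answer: $- \frac{90203}{41970} \approx -2.1492$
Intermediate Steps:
$O{\left(j \right)} = - 144 j^{2}$ ($O{\left(j \right)} = - 6 j \left(-4\right) \left(-2\right) 3 j = - 6 - 4 j \left(-2\right) 3 j = - 6 \cdot 8 j 3 j = - 6 \cdot 24 j j = - 6 \cdot 24 j^{2} = - 144 j^{2}$)
$\frac{45518 + 44685}{\left(H{\left(107 \right)} + O{\left(-12 \right)}\right) - 21276} = \frac{45518 + 44685}{\left(42 - 144 \left(-12\right)^{2}\right) - 21276} = \frac{90203}{\left(42 - 20736\right) - 21276} = \frac{90203}{-20694 - 21276} = \frac{90203}{-41970} = 90203 \left(- \frac{1}{41970}\right) = - \frac{90203}{41970}$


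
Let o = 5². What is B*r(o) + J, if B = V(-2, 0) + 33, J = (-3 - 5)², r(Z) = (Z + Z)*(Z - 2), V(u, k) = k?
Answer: 38014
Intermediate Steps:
o = 25
r(Z) = 2*Z*(-2 + Z) (r(Z) = (2*Z)*(-2 + Z) = 2*Z*(-2 + Z))
J = 64 (J = (-8)² = 64)
B = 33 (B = 0 + 33 = 33)
B*r(o) + J = 33*(2*25*(-2 + 25)) + 64 = 33*(2*25*23) + 64 = 33*1150 + 64 = 37950 + 64 = 38014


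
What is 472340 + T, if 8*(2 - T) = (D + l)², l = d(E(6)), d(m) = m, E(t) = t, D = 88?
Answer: 942475/2 ≈ 4.7124e+5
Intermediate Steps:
l = 6
T = -2205/2 (T = 2 - (88 + 6)²/8 = 2 - ⅛*94² = 2 - ⅛*8836 = 2 - 2209/2 = -2205/2 ≈ -1102.5)
472340 + T = 472340 - 2205/2 = 942475/2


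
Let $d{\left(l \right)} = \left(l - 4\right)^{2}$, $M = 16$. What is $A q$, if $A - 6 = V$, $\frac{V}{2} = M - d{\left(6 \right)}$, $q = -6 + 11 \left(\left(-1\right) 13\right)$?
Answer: $-4470$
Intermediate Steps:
$d{\left(l \right)} = \left(-4 + l\right)^{2}$
$q = -149$ ($q = -6 + 11 \left(-13\right) = -6 - 143 = -149$)
$V = 24$ ($V = 2 \left(16 - \left(-4 + 6\right)^{2}\right) = 2 \left(16 - 2^{2}\right) = 2 \left(16 - 4\right) = 2 \cdot 12 = 24$)
$A = 30$ ($A = 6 + 24 = 30$)
$A q = 30 \left(-149\right) = -4470$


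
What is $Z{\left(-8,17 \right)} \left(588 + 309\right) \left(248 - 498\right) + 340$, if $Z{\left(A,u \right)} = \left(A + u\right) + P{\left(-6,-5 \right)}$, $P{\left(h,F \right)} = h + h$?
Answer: $673090$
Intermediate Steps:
$P{\left(h,F \right)} = 2 h$
$Z{\left(A,u \right)} = -12 + A + u$ ($Z{\left(A,u \right)} = \left(A + u\right) + 2 \left(-6\right) = \left(A + u\right) - 12 = -12 + A + u$)
$Z{\left(-8,17 \right)} \left(588 + 309\right) \left(248 - 498\right) + 340 = \left(-12 - 8 + 17\right) \left(588 + 309\right) \left(248 - 498\right) + 340 = - 3 \cdot 897 \left(-250\right) + 340 = \left(-3\right) \left(-224250\right) + 340 = 672750 + 340 = 673090$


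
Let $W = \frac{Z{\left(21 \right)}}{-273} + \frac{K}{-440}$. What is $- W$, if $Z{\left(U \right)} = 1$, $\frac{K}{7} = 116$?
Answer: $\frac{55529}{30030} \approx 1.8491$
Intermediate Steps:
$K = 812$ ($K = 7 \cdot 116 = 812$)
$W = - \frac{55529}{30030}$ ($W = 1 \frac{1}{-273} + \frac{812}{-440} = 1 \left(- \frac{1}{273}\right) + 812 \left(- \frac{1}{440}\right) = - \frac{1}{273} - \frac{203}{110} = - \frac{55529}{30030} \approx -1.8491$)
$- W = \left(-1\right) \left(- \frac{55529}{30030}\right) = \frac{55529}{30030}$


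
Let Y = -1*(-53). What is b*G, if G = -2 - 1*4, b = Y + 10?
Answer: -378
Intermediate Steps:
Y = 53
b = 63 (b = 53 + 10 = 63)
G = -6 (G = -2 - 4 = -6)
b*G = 63*(-6) = -378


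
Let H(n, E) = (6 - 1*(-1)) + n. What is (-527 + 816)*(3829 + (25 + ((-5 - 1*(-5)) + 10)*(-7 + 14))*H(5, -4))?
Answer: 1436041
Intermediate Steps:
H(n, E) = 7 + n (H(n, E) = (6 + 1) + n = 7 + n)
(-527 + 816)*(3829 + (25 + ((-5 - 1*(-5)) + 10)*(-7 + 14))*H(5, -4)) = (-527 + 816)*(3829 + (25 + ((-5 - 1*(-5)) + 10)*(-7 + 14))*(7 + 5)) = 289*(3829 + (25 + ((-5 + 5) + 10)*7)*12) = 289*(3829 + (25 + (0 + 10)*7)*12) = 289*(3829 + (25 + 10*7)*12) = 289*(3829 + (25 + 70)*12) = 289*(3829 + 95*12) = 289*(3829 + 1140) = 289*4969 = 1436041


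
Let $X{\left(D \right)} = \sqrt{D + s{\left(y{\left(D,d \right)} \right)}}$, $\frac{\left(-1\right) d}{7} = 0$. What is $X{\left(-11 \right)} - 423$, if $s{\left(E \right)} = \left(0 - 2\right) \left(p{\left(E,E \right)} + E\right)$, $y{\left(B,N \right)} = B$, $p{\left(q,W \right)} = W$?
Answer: $-423 + \sqrt{33} \approx -417.26$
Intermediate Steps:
$d = 0$ ($d = \left(-7\right) 0 = 0$)
$s{\left(E \right)} = - 4 E$ ($s{\left(E \right)} = \left(0 - 2\right) \left(E + E\right) = - 2 \cdot 2 E = - 4 E$)
$X{\left(D \right)} = \sqrt{3} \sqrt{- D}$ ($X{\left(D \right)} = \sqrt{D - 4 D} = \sqrt{- 3 D} = \sqrt{3} \sqrt{- D}$)
$X{\left(-11 \right)} - 423 = \sqrt{3} \sqrt{\left(-1\right) \left(-11\right)} - 423 = \sqrt{3} \sqrt{11} - 423 = \sqrt{33} - 423 = -423 + \sqrt{33}$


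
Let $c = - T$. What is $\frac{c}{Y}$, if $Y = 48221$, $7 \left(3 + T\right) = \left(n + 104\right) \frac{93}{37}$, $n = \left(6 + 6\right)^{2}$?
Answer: $- \frac{22287}{12489239} \approx -0.0017845$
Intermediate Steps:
$n = 144$ ($n = 12^{2} = 144$)
$T = \frac{22287}{259}$ ($T = -3 + \frac{\left(144 + 104\right) \frac{93}{37}}{7} = -3 + \frac{248 \cdot 93 \cdot \frac{1}{37}}{7} = -3 + \frac{248 \cdot \frac{93}{37}}{7} = -3 + \frac{1}{7} \cdot \frac{23064}{37} = -3 + \frac{23064}{259} = \frac{22287}{259} \approx 86.05$)
$c = - \frac{22287}{259}$ ($c = \left(-1\right) \frac{22287}{259} = - \frac{22287}{259} \approx -86.05$)
$\frac{c}{Y} = - \frac{22287}{259 \cdot 48221} = \left(- \frac{22287}{259}\right) \frac{1}{48221} = - \frac{22287}{12489239}$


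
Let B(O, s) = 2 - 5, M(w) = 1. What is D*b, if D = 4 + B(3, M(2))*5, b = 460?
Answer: -5060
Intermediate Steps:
B(O, s) = -3
D = -11 (D = 4 - 3*5 = 4 - 15 = -11)
D*b = -11*460 = -5060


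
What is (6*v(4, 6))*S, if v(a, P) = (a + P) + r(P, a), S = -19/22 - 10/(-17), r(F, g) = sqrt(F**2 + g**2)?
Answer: -3090/187 - 618*sqrt(13)/187 ≈ -28.440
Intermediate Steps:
S = -103/374 (S = -19*1/22 - 10*(-1/17) = -19/22 + 10/17 = -103/374 ≈ -0.27540)
v(a, P) = P + a + sqrt(P**2 + a**2) (v(a, P) = (a + P) + sqrt(P**2 + a**2) = (P + a) + sqrt(P**2 + a**2) = P + a + sqrt(P**2 + a**2))
(6*v(4, 6))*S = (6*(6 + 4 + sqrt(6**2 + 4**2)))*(-103/374) = (6*(6 + 4 + sqrt(36 + 16)))*(-103/374) = (6*(6 + 4 + sqrt(52)))*(-103/374) = (6*(6 + 4 + 2*sqrt(13)))*(-103/374) = (6*(10 + 2*sqrt(13)))*(-103/374) = (60 + 12*sqrt(13))*(-103/374) = -3090/187 - 618*sqrt(13)/187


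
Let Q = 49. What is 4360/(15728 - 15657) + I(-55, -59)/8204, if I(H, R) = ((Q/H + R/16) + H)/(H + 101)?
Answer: 1447943208741/23578952320 ≈ 61.408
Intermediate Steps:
I(H, R) = (H + 49/H + R/16)/(101 + H) (I(H, R) = ((49/H + R/16) + H)/(H + 101) = ((49/H + R*(1/16)) + H)/(101 + H) = ((49/H + R/16) + H)/(101 + H) = (H + 49/H + R/16)/(101 + H))
4360/(15728 - 15657) + I(-55, -59)/8204 = 4360/(15728 - 15657) + ((49 + (-55)² + (1/16)*(-55)*(-59))/((-55)*(101 - 55)))/8204 = 4360/71 - 1/55*(49 + 3025 + 3245/16)/46*(1/8204) = 4360*(1/71) - 1/55*1/46*52429/16*(1/8204) = 4360/71 - 52429/40480*1/8204 = 4360/71 - 52429/332097920 = 1447943208741/23578952320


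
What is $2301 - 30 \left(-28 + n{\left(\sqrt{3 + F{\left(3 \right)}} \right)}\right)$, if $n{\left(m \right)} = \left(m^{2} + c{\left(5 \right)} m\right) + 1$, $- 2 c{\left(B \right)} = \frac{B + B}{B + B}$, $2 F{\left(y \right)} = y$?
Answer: $2976 + \frac{45 \sqrt{2}}{2} \approx 3007.8$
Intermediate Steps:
$F{\left(y \right)} = \frac{y}{2}$
$c{\left(B \right)} = - \frac{1}{2}$ ($c{\left(B \right)} = - \frac{\left(B + B\right) \frac{1}{B + B}}{2} = - \frac{2 B \frac{1}{2 B}}{2} = \left(- \frac{1}{2}\right) 1 = - \frac{1}{2}$)
$n{\left(m \right)} = 1 + m^{2} - \frac{m}{2}$ ($n{\left(m \right)} = \left(m^{2} - \frac{m}{2}\right) + 1 = 1 + m^{2} - \frac{m}{2}$)
$2301 - 30 \left(-28 + n{\left(\sqrt{3 + F{\left(3 \right)}} \right)}\right) = 2301 - 30 \left(-28 + \left(1 + \left(\sqrt{3 + \frac{1}{2} \cdot 3}\right)^{2} - \frac{\sqrt{3 + \frac{1}{2} \cdot 3}}{2}\right)\right) = 2301 - 30 \left(-28 + \left(1 + \left(\sqrt{3 + \frac{3}{2}}\right)^{2} - \frac{\sqrt{3 + \frac{3}{2}}}{2}\right)\right) = 2301 - 30 \left(-28 + \left(1 + \left(\sqrt{\frac{9}{2}}\right)^{2} - \frac{\sqrt{\frac{9}{2}}}{2}\right)\right) = 2301 - 30 \left(-28 + \left(1 + \left(\frac{3 \sqrt{2}}{2}\right)^{2} - \frac{\frac{3}{2} \sqrt{2}}{2}\right)\right) = 2301 - 30 \left(-28 + \left(1 + \frac{9}{2} - \frac{3 \sqrt{2}}{4}\right)\right) = 2301 - 30 \left(-28 + \left(\frac{11}{2} - \frac{3 \sqrt{2}}{4}\right)\right) = 2301 - 30 \left(- \frac{45}{2} - \frac{3 \sqrt{2}}{4}\right) = 2301 - \left(-675 - \frac{45 \sqrt{2}}{2}\right) = 2301 + \left(675 + \frac{45 \sqrt{2}}{2}\right) = 2976 + \frac{45 \sqrt{2}}{2}$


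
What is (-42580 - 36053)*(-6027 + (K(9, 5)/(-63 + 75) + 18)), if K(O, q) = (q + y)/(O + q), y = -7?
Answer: 13230185727/28 ≈ 4.7251e+8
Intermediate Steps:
K(O, q) = (-7 + q)/(O + q) (K(O, q) = (q - 7)/(O + q) = (-7 + q)/(O + q))
(-42580 - 36053)*(-6027 + (K(9, 5)/(-63 + 75) + 18)) = (-42580 - 36053)*(-6027 + (((-7 + 5)/(9 + 5))/(-63 + 75) + 18)) = -78633*(-6027 + ((-2/14)/12 + 18)) = -78633*(-6027 + (((1/14)*(-2))/12 + 18)) = -78633*(-6027 + ((1/12)*(-⅐) + 18)) = -78633*(-6027 + (-1/84 + 18)) = -78633*(-6027 + 1511/84) = -78633*(-504757/84) = 13230185727/28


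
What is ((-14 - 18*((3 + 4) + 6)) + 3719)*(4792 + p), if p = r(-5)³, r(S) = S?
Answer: 16199157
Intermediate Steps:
p = -125 (p = (-5)³ = -125)
((-14 - 18*((3 + 4) + 6)) + 3719)*(4792 + p) = ((-14 - 18*((3 + 4) + 6)) + 3719)*(4792 - 125) = ((-14 - 18*(7 + 6)) + 3719)*4667 = ((-14 - 18*13) + 3719)*4667 = ((-14 - 234) + 3719)*4667 = (-248 + 3719)*4667 = 3471*4667 = 16199157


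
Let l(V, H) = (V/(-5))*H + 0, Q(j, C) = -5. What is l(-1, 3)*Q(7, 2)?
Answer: -3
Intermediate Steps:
l(V, H) = -H*V/5 (l(V, H) = (-V/5)*H + 0 = -H*V/5 + 0 = -H*V/5)
l(-1, 3)*Q(7, 2) = -⅕*3*(-1)*(-5) = (⅗)*(-5) = -3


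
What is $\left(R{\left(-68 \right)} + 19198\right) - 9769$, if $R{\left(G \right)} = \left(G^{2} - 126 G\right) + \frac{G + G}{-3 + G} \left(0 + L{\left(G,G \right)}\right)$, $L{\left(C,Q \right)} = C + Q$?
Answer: $\frac{1587595}{71} \approx 22361.0$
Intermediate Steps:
$R{\left(G \right)} = G^{2} - 126 G + \frac{4 G^{2}}{-3 + G}$ ($R{\left(G \right)} = \left(G^{2} - 126 G\right) + \frac{G + G}{-3 + G} \left(0 + \left(G + G\right)\right) = \left(G^{2} - 126 G\right) + \frac{2 G}{-3 + G} \left(0 + 2 G\right) = \left(G^{2} - 126 G\right) + \frac{2 G}{-3 + G} 2 G = \left(G^{2} - 126 G\right) + \frac{4 G^{2}}{-3 + G} = G^{2} - 126 G + \frac{4 G^{2}}{-3 + G}$)
$\left(R{\left(-68 \right)} + 19198\right) - 9769 = \left(- \frac{68 \left(378 + \left(-68\right)^{2} - -8500\right)}{-3 - 68} + 19198\right) - 9769 = \left(- \frac{68 \left(378 + 4624 + 8500\right)}{-71} + 19198\right) - 9769 = \left(\left(-68\right) \left(- \frac{1}{71}\right) 13502 + 19198\right) - 9769 = \left(\frac{918136}{71} + 19198\right) - 9769 = \frac{2281194}{71} - 9769 = \frac{1587595}{71}$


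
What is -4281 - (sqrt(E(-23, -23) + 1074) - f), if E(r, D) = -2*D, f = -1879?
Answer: -6160 - 4*sqrt(70) ≈ -6193.5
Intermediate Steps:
-4281 - (sqrt(E(-23, -23) + 1074) - f) = -4281 - (sqrt(-2*(-23) + 1074) - 1*(-1879)) = -4281 - (sqrt(46 + 1074) + 1879) = -4281 - (sqrt(1120) + 1879) = -4281 - (4*sqrt(70) + 1879) = -4281 - (1879 + 4*sqrt(70)) = -4281 + (-1879 - 4*sqrt(70)) = -6160 - 4*sqrt(70)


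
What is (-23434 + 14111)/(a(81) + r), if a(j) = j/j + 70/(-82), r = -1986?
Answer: 382243/81420 ≈ 4.6947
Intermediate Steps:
a(j) = 6/41 (a(j) = 1 + 70*(-1/82) = 1 - 35/41 = 6/41)
(-23434 + 14111)/(a(81) + r) = (-23434 + 14111)/(6/41 - 1986) = -9323/(-81420/41) = -9323*(-41/81420) = 382243/81420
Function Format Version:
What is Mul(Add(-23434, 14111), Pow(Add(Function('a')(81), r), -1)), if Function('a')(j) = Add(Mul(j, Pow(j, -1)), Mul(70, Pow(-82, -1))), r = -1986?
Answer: Rational(382243, 81420) ≈ 4.6947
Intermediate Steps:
Function('a')(j) = Rational(6, 41) (Function('a')(j) = Add(1, Mul(70, Rational(-1, 82))) = Add(1, Rational(-35, 41)) = Rational(6, 41))
Mul(Add(-23434, 14111), Pow(Add(Function('a')(81), r), -1)) = Mul(Add(-23434, 14111), Pow(Add(Rational(6, 41), -1986), -1)) = Mul(-9323, Pow(Rational(-81420, 41), -1)) = Mul(-9323, Rational(-41, 81420)) = Rational(382243, 81420)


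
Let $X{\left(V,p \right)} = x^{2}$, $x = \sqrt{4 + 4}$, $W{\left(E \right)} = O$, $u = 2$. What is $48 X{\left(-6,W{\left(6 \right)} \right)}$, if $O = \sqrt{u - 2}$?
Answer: $384$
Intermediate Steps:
$O = 0$ ($O = \sqrt{2 - 2} = \sqrt{0} = 0$)
$W{\left(E \right)} = 0$
$x = 2 \sqrt{2}$ ($x = \sqrt{8} = 2 \sqrt{2} \approx 2.8284$)
$X{\left(V,p \right)} = 8$ ($X{\left(V,p \right)} = \left(2 \sqrt{2}\right)^{2} = 8$)
$48 X{\left(-6,W{\left(6 \right)} \right)} = 48 \cdot 8 = 384$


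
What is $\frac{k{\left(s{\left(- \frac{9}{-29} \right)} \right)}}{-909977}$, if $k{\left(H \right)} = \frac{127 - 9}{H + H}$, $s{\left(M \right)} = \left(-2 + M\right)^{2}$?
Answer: $- \frac{49619}{2184854777} \approx -2.271 \cdot 10^{-5}$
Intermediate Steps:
$k{\left(H \right)} = \frac{59}{H}$ ($k{\left(H \right)} = \frac{118}{2 H} = 118 \frac{1}{2 H} = \frac{59}{H}$)
$\frac{k{\left(s{\left(- \frac{9}{-29} \right)} \right)}}{-909977} = \frac{59 \frac{1}{\left(-2 - \frac{9}{-29}\right)^{2}}}{-909977} = \frac{59}{\left(-2 - - \frac{9}{29}\right)^{2}} \left(- \frac{1}{909977}\right) = \frac{59}{\left(-2 + \frac{9}{29}\right)^{2}} \left(- \frac{1}{909977}\right) = \frac{59}{\left(- \frac{49}{29}\right)^{2}} \left(- \frac{1}{909977}\right) = \frac{59}{\frac{2401}{841}} \left(- \frac{1}{909977}\right) = 59 \cdot \frac{841}{2401} \left(- \frac{1}{909977}\right) = \frac{49619}{2401} \left(- \frac{1}{909977}\right) = - \frac{49619}{2184854777}$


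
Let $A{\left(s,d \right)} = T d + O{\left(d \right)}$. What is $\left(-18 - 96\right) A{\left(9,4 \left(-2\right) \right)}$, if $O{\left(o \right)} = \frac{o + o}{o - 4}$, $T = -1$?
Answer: $-1064$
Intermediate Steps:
$O{\left(o \right)} = \frac{2 o}{-4 + o}$
$A{\left(s,d \right)} = - d + \frac{2 d}{-4 + d}$
$\left(-18 - 96\right) A{\left(9,4 \left(-2\right) \right)} = \left(-18 - 96\right) \frac{4 \left(-2\right) \left(6 - 4 \left(-2\right)\right)}{-4 + 4 \left(-2\right)} = - 114 \left(- \frac{8 \left(6 - -8\right)}{-4 - 8}\right) = - 114 \left(- \frac{8 \left(6 + 8\right)}{-12}\right) = - 114 \left(\left(-8\right) \left(- \frac{1}{12}\right) 14\right) = \left(-114\right) \frac{28}{3} = -1064$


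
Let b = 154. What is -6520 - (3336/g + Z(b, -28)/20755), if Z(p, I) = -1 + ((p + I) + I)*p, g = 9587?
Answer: -1297551682297/198978185 ≈ -6521.1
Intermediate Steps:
Z(p, I) = -1 + p*(p + 2*I) (Z(p, I) = -1 + ((I + p) + I)*p = -1 + (p + 2*I)*p = -1 + p*(p + 2*I))
-6520 - (3336/g + Z(b, -28)/20755) = -6520 - (3336/9587 + (-1 + 154² + 2*(-28)*154)/20755) = -6520 - (3336*(1/9587) + (-1 + 23716 - 8624)*(1/20755)) = -6520 - (3336/9587 + 15091*(1/20755)) = -6520 - (3336/9587 + 15091/20755) = -6520 - 1*213916097/198978185 = -6520 - 213916097/198978185 = -1297551682297/198978185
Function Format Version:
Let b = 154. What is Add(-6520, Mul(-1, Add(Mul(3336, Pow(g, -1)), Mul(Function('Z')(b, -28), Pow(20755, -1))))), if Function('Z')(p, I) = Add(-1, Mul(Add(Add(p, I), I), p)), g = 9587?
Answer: Rational(-1297551682297, 198978185) ≈ -6521.1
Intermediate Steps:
Function('Z')(p, I) = Add(-1, Mul(p, Add(p, Mul(2, I)))) (Function('Z')(p, I) = Add(-1, Mul(Add(Add(I, p), I), p)) = Add(-1, Mul(Add(p, Mul(2, I)), p)) = Add(-1, Mul(p, Add(p, Mul(2, I)))))
Add(-6520, Mul(-1, Add(Mul(3336, Pow(g, -1)), Mul(Function('Z')(b, -28), Pow(20755, -1))))) = Add(-6520, Mul(-1, Add(Mul(3336, Pow(9587, -1)), Mul(Add(-1, Pow(154, 2), Mul(2, -28, 154)), Pow(20755, -1))))) = Add(-6520, Mul(-1, Add(Mul(3336, Rational(1, 9587)), Mul(Add(-1, 23716, -8624), Rational(1, 20755))))) = Add(-6520, Mul(-1, Add(Rational(3336, 9587), Mul(15091, Rational(1, 20755))))) = Add(-6520, Mul(-1, Add(Rational(3336, 9587), Rational(15091, 20755)))) = Add(-6520, Mul(-1, Rational(213916097, 198978185))) = Add(-6520, Rational(-213916097, 198978185)) = Rational(-1297551682297, 198978185)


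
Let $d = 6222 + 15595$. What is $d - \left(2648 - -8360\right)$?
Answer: $10809$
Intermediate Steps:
$d = 21817$
$d - \left(2648 - -8360\right) = 21817 - \left(2648 - -8360\right) = 21817 - \left(2648 + 8360\right) = 21817 - 11008 = 10809$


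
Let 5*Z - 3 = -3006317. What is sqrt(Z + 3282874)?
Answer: 6*sqrt(1862230)/5 ≈ 1637.6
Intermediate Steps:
Z = -3006314/5 (Z = 3/5 + (1/5)*(-3006317) = 3/5 - 3006317/5 = -3006314/5 ≈ -6.0126e+5)
sqrt(Z + 3282874) = sqrt(-3006314/5 + 3282874) = sqrt(13408056/5) = 6*sqrt(1862230)/5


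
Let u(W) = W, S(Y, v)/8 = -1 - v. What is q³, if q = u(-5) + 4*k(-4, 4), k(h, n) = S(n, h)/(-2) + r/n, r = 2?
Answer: -132651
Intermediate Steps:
S(Y, v) = -8 - 8*v (S(Y, v) = 8*(-1 - v) = -8 - 8*v)
k(h, n) = 4 + 2/n + 4*h (k(h, n) = (-8 - 8*h)/(-2) + 2/n = (-8 - 8*h)*(-½) + 2/n = (4 + 4*h) + 2/n = 4 + 2/n + 4*h)
q = -51 (q = -5 + 4*(4 + 2/4 + 4*(-4)) = -5 + 4*(4 + 2*(¼) - 16) = -5 + 4*(4 + ½ - 16) = -5 + 4*(-23/2) = -5 - 46 = -51)
q³ = (-51)³ = -132651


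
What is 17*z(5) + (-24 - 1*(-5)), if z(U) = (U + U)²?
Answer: 1681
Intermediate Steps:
z(U) = 4*U² (z(U) = (2*U)² = 4*U²)
17*z(5) + (-24 - 1*(-5)) = 17*(4*5²) + (-24 - 1*(-5)) = 17*(4*25) + (-24 + 5) = 17*100 - 19 = 1700 - 19 = 1681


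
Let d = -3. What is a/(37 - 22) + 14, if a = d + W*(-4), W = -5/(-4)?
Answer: 202/15 ≈ 13.467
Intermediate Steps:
W = 5/4 (W = -5*(-1/4) = 5/4 ≈ 1.2500)
a = -8 (a = -3 + (5/4)*(-4) = -3 - 5 = -8)
a/(37 - 22) + 14 = -8/(37 - 22) + 14 = -8/15 + 14 = 202/15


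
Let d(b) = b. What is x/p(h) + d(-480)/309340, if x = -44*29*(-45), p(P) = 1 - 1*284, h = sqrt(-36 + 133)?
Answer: -888121932/4377161 ≈ -202.90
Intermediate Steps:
h = sqrt(97) ≈ 9.8489
p(P) = -283 (p(P) = 1 - 284 = -283)
x = 57420 (x = -1276*(-45) = 57420)
x/p(h) + d(-480)/309340 = 57420/(-283) - 480/309340 = 57420*(-1/283) - 480*1/309340 = -57420/283 - 24/15467 = -888121932/4377161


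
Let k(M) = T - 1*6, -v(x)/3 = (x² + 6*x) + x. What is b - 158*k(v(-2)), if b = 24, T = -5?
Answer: 1762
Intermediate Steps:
v(x) = -21*x - 3*x² (v(x) = -3*((x² + 6*x) + x) = -3*(x² + 7*x) = -21*x - 3*x²)
k(M) = -11 (k(M) = -5 - 1*6 = -5 - 6 = -11)
b - 158*k(v(-2)) = 24 - 158*(-11) = 24 + 1738 = 1762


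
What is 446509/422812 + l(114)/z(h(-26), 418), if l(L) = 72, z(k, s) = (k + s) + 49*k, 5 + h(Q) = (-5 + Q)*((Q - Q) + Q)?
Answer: 4524942169/4277589004 ≈ 1.0578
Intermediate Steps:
h(Q) = -5 + Q*(-5 + Q) (h(Q) = -5 + (-5 + Q)*((Q - Q) + Q) = -5 + (-5 + Q)*(0 + Q) = -5 + (-5 + Q)*Q = -5 + Q*(-5 + Q))
z(k, s) = s + 50*k
446509/422812 + l(114)/z(h(-26), 418) = 446509/422812 + 72/(418 + 50*(-5 + (-26)**2 - 5*(-26))) = 446509*(1/422812) + 72/(418 + 50*(-5 + 676 + 130)) = 446509/422812 + 72/(418 + 50*801) = 446509/422812 + 72/(418 + 40050) = 446509/422812 + 72/40468 = 446509/422812 + 72*(1/40468) = 446509/422812 + 18/10117 = 4524942169/4277589004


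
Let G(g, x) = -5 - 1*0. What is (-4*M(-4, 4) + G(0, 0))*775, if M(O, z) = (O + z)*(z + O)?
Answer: -3875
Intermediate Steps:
G(g, x) = -5 (G(g, x) = -5 + 0 = -5)
M(O, z) = (O + z)² (M(O, z) = (O + z)*(O + z) = (O + z)²)
(-4*M(-4, 4) + G(0, 0))*775 = (-4*(-4 + 4)² - 5)*775 = (-4*0² - 5)*775 = (-4*0 - 5)*775 = (0 - 5)*775 = -5*775 = -3875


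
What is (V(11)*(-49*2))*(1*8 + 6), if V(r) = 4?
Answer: -5488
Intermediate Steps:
(V(11)*(-49*2))*(1*8 + 6) = (4*(-49*2))*(1*8 + 6) = (4*(-98))*(8 + 6) = -392*14 = -5488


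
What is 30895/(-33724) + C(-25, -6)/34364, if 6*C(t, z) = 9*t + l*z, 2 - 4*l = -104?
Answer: -265958529/289722884 ≈ -0.91798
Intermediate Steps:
l = 53/2 (l = ½ - ¼*(-104) = ½ + 26 = 53/2 ≈ 26.500)
C(t, z) = 3*t/2 + 53*z/12 (C(t, z) = (9*t + 53*z/2)/6 = 3*t/2 + 53*z/12)
30895/(-33724) + C(-25, -6)/34364 = 30895/(-33724) + ((3/2)*(-25) + (53/12)*(-6))/34364 = 30895*(-1/33724) + (-75/2 - 53/2)*(1/34364) = -30895/33724 - 64*1/34364 = -30895/33724 - 16/8591 = -265958529/289722884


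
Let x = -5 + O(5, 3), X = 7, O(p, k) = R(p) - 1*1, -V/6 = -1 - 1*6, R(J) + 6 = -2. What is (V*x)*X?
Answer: -4116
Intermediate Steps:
R(J) = -8 (R(J) = -6 - 2 = -8)
V = 42 (V = -6*(-1 - 1*6) = -6*(-1 - 6) = -6*(-7) = 42)
O(p, k) = -9 (O(p, k) = -8 - 1*1 = -8 - 1 = -9)
x = -14 (x = -5 - 9 = -14)
(V*x)*X = (42*(-14))*7 = -588*7 = -4116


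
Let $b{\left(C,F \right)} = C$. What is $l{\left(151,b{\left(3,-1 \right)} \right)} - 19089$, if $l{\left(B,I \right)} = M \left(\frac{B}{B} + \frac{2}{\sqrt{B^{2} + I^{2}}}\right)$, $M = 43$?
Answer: $-19046 + \frac{43 \sqrt{22810}}{11405} \approx -19045.0$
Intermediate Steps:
$l{\left(B,I \right)} = 43 + \frac{86}{\sqrt{B^{2} + I^{2}}}$ ($l{\left(B,I \right)} = 43 \left(\frac{B}{B} + \frac{2}{\sqrt{B^{2} + I^{2}}}\right) = 43 \left(1 + \frac{2}{\sqrt{B^{2} + I^{2}}}\right) = 43 + \frac{86}{\sqrt{B^{2} + I^{2}}}$)
$l{\left(151,b{\left(3,-1 \right)} \right)} - 19089 = \left(43 + \frac{86}{\sqrt{151^{2} + 3^{2}}}\right) - 19089 = \left(43 + \frac{86}{\sqrt{22801 + 9}}\right) - 19089 = \left(43 + \frac{86}{\sqrt{22810}}\right) - 19089 = \left(43 + 86 \frac{\sqrt{22810}}{22810}\right) - 19089 = \left(43 + \frac{43 \sqrt{22810}}{11405}\right) - 19089 = -19046 + \frac{43 \sqrt{22810}}{11405}$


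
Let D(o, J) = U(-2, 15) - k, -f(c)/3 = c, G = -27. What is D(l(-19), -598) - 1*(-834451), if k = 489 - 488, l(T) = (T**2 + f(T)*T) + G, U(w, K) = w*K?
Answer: 834420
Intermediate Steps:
f(c) = -3*c
U(w, K) = K*w
l(T) = -27 - 2*T**2 (l(T) = (T**2 + (-3*T)*T) - 27 = (T**2 - 3*T**2) - 27 = -2*T**2 - 27 = -27 - 2*T**2)
k = 1
D(o, J) = -31 (D(o, J) = 15*(-2) - 1*1 = -30 - 1 = -31)
D(l(-19), -598) - 1*(-834451) = -31 - 1*(-834451) = -31 + 834451 = 834420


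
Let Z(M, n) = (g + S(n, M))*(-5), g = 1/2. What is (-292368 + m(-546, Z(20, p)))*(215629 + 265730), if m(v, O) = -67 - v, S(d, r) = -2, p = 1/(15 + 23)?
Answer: -140503397151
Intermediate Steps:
p = 1/38 ≈ 0.026316
g = ½ ≈ 0.50000
Z(M, n) = 15/2 (Z(M, n) = (½ - 2)*(-5) = -3/2*(-5) = 15/2)
(-292368 + m(-546, Z(20, p)))*(215629 + 265730) = (-292368 + (-67 - 1*(-546)))*(215629 + 265730) = (-292368 + (-67 + 546))*481359 = (-292368 + 479)*481359 = -291889*481359 = -140503397151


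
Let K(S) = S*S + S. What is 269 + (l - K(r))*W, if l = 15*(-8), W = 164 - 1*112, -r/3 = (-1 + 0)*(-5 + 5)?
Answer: -5971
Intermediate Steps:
r = 0 (r = -3*(-1 + 0)*(-5 + 5) = -(-3)*0 = -3*0 = 0)
W = 52 (W = 164 - 112 = 52)
K(S) = S + S**2 (K(S) = S**2 + S = S + S**2)
l = -120
269 + (l - K(r))*W = 269 + (-120 - 0*(1 + 0))*52 = 269 + (-120 - 0)*52 = 269 + (-120 - 1*0)*52 = 269 + (-120 + 0)*52 = 269 - 120*52 = 269 - 6240 = -5971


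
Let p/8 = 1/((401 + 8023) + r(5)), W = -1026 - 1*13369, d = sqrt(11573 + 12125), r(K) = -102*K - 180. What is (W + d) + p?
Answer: -55665461/3867 + 17*sqrt(82) ≈ -14241.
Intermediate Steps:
r(K) = -180 - 102*K
d = 17*sqrt(82) (d = sqrt(23698) = 17*sqrt(82) ≈ 153.94)
W = -14395 (W = -1026 - 13369 = -14395)
p = 4/3867 (p = 8/((401 + 8023) + (-180 - 102*5)) = 8/(8424 + (-180 - 510)) = 8/(8424 - 690) = 8/7734 = 8*(1/7734) = 4/3867 ≈ 0.0010344)
(W + d) + p = (-14395 + 17*sqrt(82)) + 4/3867 = -55665461/3867 + 17*sqrt(82)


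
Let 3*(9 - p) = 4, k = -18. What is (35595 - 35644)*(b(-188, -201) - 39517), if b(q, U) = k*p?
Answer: 1943095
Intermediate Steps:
p = 23/3 (p = 9 - ⅓*4 = 9 - 4/3 = 23/3 ≈ 7.6667)
b(q, U) = -138 (b(q, U) = -18*23/3 = -138)
(35595 - 35644)*(b(-188, -201) - 39517) = (35595 - 35644)*(-138 - 39517) = -49*(-39655) = 1943095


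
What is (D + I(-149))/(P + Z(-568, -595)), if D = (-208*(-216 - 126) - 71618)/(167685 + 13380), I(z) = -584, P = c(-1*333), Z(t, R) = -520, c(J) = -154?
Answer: 52871221/61018905 ≈ 0.86647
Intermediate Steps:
P = -154
D = -482/181065 (D = (-208*(-342) - 71618)/181065 = (71136 - 71618)*(1/181065) = -482*1/181065 = -482/181065 ≈ -0.0026620)
(D + I(-149))/(P + Z(-568, -595)) = (-482/181065 - 584)/(-154 - 520) = -105742442/181065/(-674) = -105742442/181065*(-1/674) = 52871221/61018905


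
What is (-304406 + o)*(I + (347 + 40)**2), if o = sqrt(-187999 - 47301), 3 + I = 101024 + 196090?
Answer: -136032953280 + 4468800*I*sqrt(2353) ≈ -1.3603e+11 + 2.1677e+8*I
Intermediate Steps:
I = 297111 (I = -3 + (101024 + 196090) = -3 + 297114 = 297111)
o = 10*I*sqrt(2353) (o = sqrt(-235300) = 10*I*sqrt(2353) ≈ 485.08*I)
(-304406 + o)*(I + (347 + 40)**2) = (-304406 + 10*I*sqrt(2353))*(297111 + (347 + 40)**2) = (-304406 + 10*I*sqrt(2353))*(297111 + 387**2) = (-304406 + 10*I*sqrt(2353))*(297111 + 149769) = (-304406 + 10*I*sqrt(2353))*446880 = -136032953280 + 4468800*I*sqrt(2353)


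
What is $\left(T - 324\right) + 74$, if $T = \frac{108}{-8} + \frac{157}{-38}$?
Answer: $- \frac{5085}{19} \approx -267.63$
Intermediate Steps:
$T = - \frac{335}{19}$ ($T = 108 \left(- \frac{1}{8}\right) + 157 \left(- \frac{1}{38}\right) = - \frac{27}{2} - \frac{157}{38} = - \frac{335}{19} \approx -17.632$)
$\left(T - 324\right) + 74 = \left(- \frac{335}{19} - 324\right) + 74 = - \frac{6491}{19} + 74 = - \frac{5085}{19}$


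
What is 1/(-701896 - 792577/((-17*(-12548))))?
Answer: -213316/149726439713 ≈ -1.4247e-6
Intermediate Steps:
1/(-701896 - 792577/((-17*(-12548)))) = 1/(-701896 - 792577/213316) = 1/(-149726439713/213316) = -213316/149726439713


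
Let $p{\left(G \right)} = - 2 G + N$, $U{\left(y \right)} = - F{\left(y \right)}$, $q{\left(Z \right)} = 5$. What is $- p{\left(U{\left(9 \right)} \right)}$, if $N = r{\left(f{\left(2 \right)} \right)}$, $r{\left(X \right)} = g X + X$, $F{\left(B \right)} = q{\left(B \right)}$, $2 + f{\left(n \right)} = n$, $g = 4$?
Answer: $-10$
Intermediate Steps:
$f{\left(n \right)} = -2 + n$
$F{\left(B \right)} = 5$
$r{\left(X \right)} = 5 X$ ($r{\left(X \right)} = 4 X + X = 5 X$)
$U{\left(y \right)} = -5$ ($U{\left(y \right)} = \left(-1\right) 5 = -5$)
$N = 0$ ($N = 5 \left(-2 + 2\right) = 5 \cdot 0 = 0$)
$p{\left(G \right)} = - 2 G$ ($p{\left(G \right)} = - 2 G + 0 = - 2 G$)
$- p{\left(U{\left(9 \right)} \right)} = - \left(-2\right) \left(-5\right) = \left(-1\right) 10 = -10$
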